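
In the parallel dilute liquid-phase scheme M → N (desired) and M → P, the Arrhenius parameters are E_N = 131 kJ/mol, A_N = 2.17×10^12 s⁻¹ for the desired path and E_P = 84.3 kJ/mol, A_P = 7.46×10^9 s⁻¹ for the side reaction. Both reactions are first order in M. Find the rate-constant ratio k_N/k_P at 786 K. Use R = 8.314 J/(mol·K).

Since both paths have the same order in M, the concentration cancels and S_{N/P} = k_N/k_P = (A_N/A_P)·exp[(E_P−E_N)/(RT)].
(E_P−E_N)/(RT) = (84.3−131)×10³/(8.314×786) = -46700/6535 = -7.146.
k_N/k_P = (2.17×10^12/7.46×10^9)·exp(-7.146) = 290.9 × 7.877×10^-4 = 0.229.

0.229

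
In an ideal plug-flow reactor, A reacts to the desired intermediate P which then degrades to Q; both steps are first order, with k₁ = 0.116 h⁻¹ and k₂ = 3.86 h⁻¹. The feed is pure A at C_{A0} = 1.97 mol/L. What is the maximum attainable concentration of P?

At the optimum, C_{P,max}/C_{A0} = (k₁/k₂)^[k₂/(k₂−k₁)].
= (0.116/3.86)^(3.86/(3.86−0.116)) = (0.03005)^(1.031) = 0.02696.
C_{P,max} = 0.02696×1.97 = 0.0531 mol/L.

0.0531 mol/L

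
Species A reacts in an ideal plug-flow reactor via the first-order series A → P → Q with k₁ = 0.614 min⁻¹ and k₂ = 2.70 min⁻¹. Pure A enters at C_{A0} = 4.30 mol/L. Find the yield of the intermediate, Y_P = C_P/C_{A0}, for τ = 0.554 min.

Solving the coupled first-order balances gives C_P(τ) = [k₁/(k₂−k₁)]·C_{A0}·(e^(−k₁τ) − e^(−k₂τ)).
e^(−k₁τ) = e^(−0.614×0.554) = e^(−0.3402) = 0.7117; e^(−k₂τ) = e^(−1.496) = 0.2241.
C_P = 0.614×4.30/(2.70−0.614) × (0.7117−0.2241) = 1.266×0.4876 = 0.6171 mol/L.
Y_P = C_P/C_{A0} = 0.6171/4.30 = 0.144.

0.144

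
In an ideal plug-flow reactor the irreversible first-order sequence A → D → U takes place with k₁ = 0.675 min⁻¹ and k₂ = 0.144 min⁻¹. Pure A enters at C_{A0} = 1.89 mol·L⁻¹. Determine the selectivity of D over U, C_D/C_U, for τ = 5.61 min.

1.22

For first-order series with pure A initially, C_D(τ) = k₁C_{A0}/(k₂−k₁)·(e^(−k₁τ) − e^(−k₂τ)).
e^(−k₁τ) = e^(−0.675×5.61) = e^(−3.787) = 0.02267; e^(−k₂τ) = e^(−0.8078) = 0.4458.
C_D = 0.675×1.89/(0.144−0.675) × (0.02267−0.4458) = (-2.403)×(-0.4232) = 1.017 mol·L⁻¹.
C_A = C_{A0}e^(−k₁τ) = 0.04284 mol·L⁻¹, so C_U = C_{A0}−C_A−C_D = 0.8305 mol·L⁻¹; C_D/C_U = 1.22.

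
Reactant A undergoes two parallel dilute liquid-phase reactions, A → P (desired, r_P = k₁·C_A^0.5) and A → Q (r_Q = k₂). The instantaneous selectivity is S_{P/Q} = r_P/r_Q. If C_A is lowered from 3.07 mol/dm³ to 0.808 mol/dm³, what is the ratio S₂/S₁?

S_{P/Q} = (k₁/k₂)·C_A^0.5, so S₂/S₁ = (C_{A,2}/C_{A,1})^0.5.
= (0.808/3.07)^0.5 = (0.2632)^0.5 = 0.513.

0.513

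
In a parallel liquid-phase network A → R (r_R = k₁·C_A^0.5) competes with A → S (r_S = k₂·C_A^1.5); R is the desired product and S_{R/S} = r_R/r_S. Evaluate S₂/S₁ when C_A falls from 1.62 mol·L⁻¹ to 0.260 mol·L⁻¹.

S_{R/S} = (k₁/k₂)·C_A⁻¹, so S₂/S₁ = (C_{A,2}/C_{A,1})⁻¹.
= 1.62/0.260 = 6.23.
Selectivity toward R rises as C_A falls — low-concentration operation is favoured.

6.23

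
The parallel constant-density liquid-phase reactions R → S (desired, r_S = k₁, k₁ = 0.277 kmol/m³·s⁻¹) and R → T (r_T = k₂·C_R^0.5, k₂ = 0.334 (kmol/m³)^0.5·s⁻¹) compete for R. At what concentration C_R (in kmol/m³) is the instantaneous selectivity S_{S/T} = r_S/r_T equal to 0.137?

S_{S/T} = (k₁/k₂)·C_R^-0.5 ⇒ C_R = (S·k₂/k₁)^(-2).
= (0.137×0.334/0.277)^(-2) = (0.1652)^(-2) = 36.6 kmol/m³.

36.6 kmol/m³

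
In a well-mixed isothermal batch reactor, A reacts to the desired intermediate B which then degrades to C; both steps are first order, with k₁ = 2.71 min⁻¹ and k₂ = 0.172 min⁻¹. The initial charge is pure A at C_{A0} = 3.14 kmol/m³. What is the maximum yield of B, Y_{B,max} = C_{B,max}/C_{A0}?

At the optimum, C_{B,max}/C_{A0} = (k₁/k₂)^[k₂/(k₂−k₁)].
= (2.71/0.172)^(0.172/(0.172−2.71)) = (15.76)^(-0.06777) = 0.8296.

0.830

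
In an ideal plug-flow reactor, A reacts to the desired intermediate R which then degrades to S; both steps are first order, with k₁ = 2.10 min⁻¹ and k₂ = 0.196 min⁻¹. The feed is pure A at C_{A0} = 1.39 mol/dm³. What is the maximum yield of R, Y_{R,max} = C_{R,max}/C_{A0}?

0.783

For a first-order series the maximum intermediate yield is C_{R,max}/C_{A0} = (k₁/k₂)^[k₂/(k₂−k₁)].
= (2.10/0.196)^(0.196/(0.196−2.10)) = (10.71)^(-0.1029) = 0.7834.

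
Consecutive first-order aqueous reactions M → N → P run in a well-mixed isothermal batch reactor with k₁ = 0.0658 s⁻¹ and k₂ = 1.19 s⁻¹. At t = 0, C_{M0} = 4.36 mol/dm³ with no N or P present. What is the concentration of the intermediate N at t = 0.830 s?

For first-order series with pure M initially, C_N(t) = k₁C_{M0}/(k₂−k₁)·(e^(−k₁t) − e^(−k₂t)).
e^(−k₁t) = e^(−0.0658×0.830) = e^(−0.05461) = 0.9469; e^(−k₂t) = e^(−0.9877) = 0.3724.
C_N = 0.0658×4.36/(1.19−0.0658) × (0.9469−0.3724) = 0.2552×0.5744 = 0.1466 mol/dm³.

0.147 mol/dm³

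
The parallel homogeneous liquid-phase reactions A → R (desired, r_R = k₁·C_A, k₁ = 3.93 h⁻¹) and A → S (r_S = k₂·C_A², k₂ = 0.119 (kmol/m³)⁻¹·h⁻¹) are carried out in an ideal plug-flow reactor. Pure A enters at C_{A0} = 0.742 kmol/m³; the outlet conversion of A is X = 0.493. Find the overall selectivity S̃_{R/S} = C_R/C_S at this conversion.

C_A = C_{A0}(1−X) = 0.3762 kmol/m³.
Along a PFR/batch, dC_R/dC_A = −r_R/(r_R+r_S) = −k₁/(k₁+k₂·C_A).
Integrating from C_{A0} to C_A: C_R = (3.93/0.119)·ln[(3.93+0.119·0.742)/(3.93+0.119·0.376)] = 33.03·ln(4.018/3.975) = 0.3597 kmol/m³.
C_S = (C_{A0}−C_A)−C_R = 0.006086 kmol/m³; S̃_{R/S} = 0.3597/0.006086 = 59.1.

59.1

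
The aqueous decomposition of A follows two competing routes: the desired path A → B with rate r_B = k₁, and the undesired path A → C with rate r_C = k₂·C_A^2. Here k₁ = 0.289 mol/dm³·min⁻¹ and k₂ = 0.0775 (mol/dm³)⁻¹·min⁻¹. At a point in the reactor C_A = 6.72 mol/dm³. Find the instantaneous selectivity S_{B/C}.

0.0826

S_{B/C} = r_B/r_C = (k₁)/(k₂·C_A^2) = (k₁/k₂)·C_A^-2.
= (0.289) / (0.0775×6.720^2) = 0.2890/3.500 = 0.0826.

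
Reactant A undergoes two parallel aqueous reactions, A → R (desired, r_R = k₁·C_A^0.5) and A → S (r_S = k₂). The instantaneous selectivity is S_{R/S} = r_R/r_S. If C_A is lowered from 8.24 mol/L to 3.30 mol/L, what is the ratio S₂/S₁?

0.633

S_{R/S} = (k₁/k₂)·C_A^0.5, so S₂/S₁ = (C_{A,2}/C_{A,1})^0.5.
= (3.30/8.24)^0.5 = (0.4005)^0.5 = 0.633.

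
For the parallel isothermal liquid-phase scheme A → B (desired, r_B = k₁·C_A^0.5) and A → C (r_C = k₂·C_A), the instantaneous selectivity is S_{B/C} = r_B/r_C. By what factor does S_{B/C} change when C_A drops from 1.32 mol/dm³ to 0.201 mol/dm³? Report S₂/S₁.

S_{B/C} = (k₁/k₂)·C_A^-0.5, so S₂/S₁ = (C_{A,2}/C_{A,1})^-0.5.
= (0.201/1.32)^(-0.5) = (0.1523)^(-0.5) = 2.56.

2.56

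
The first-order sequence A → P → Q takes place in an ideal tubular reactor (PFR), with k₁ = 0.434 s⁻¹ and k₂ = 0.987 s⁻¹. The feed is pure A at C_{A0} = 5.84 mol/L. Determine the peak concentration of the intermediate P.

1.35 mol/L

For a first-order series the maximum intermediate yield is C_{P,max}/C_{A0} = (k₁/k₂)^[k₂/(k₂−k₁)].
= (0.434/0.987)^(0.987/(0.987−0.434)) = (0.4397)^(1.785) = 0.2307.
C_{P,max} = 0.2307×5.84 = 1.35 mol/L.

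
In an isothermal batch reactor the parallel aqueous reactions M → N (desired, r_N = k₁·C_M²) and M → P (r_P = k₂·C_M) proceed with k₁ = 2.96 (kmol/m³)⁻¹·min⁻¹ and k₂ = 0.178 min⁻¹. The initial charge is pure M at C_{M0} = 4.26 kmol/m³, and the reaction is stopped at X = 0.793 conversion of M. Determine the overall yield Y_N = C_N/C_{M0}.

C_M = C_{M0}(1−X) = 0.8818 kmol/m³.
Along a PFR/batch, dC_P/dC_M = −r_P/(r_N+r_P) = −k₂/(k₂+k₁·C_M).
Integrating from C_{M0} to C_M: C_P = (0.178/2.96)·ln[(0.178+2.96·4.26)/(0.178+2.96·0.882)] = 0.06014·ln(12.79/2.788) = 0.09159 kmol/m³.
Then C_N = (C_{M0}−C_M) − C_P = 3.378 − 0.09159 = 3.287 kmol/m³.
Y_N = C_N/C_{M0} = 3.287/4.26 = 0.771.

0.771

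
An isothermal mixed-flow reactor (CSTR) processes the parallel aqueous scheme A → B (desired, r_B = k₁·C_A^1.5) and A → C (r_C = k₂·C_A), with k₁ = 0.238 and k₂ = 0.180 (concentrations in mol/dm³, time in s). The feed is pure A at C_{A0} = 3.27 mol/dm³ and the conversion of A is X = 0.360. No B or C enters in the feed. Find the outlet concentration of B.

Exit C_A = C_{A0}(1−X) = 3.27×0.640 = 2.093 mol/dm³.
Rates in a CSTR are evaluated at the outlet concentration: r_B = 0.238×2.093^1.5 = 0.7206, r_C = 0.180×2.093 = 0.3767.
Fraction of consumed A going to B: r_B/(r_B+r_C) = 0.6567.
C_B = 0.6567·C_{A0}·X = 0.6567×3.27×0.360 = 0.773 mol/dm³.

0.773 mol/dm³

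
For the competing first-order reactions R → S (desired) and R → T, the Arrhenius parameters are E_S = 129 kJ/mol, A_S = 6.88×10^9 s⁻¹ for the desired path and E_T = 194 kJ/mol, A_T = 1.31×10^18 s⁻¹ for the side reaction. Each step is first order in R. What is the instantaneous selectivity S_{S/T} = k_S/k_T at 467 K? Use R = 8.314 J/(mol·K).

0.0979

k_S/k_T = (A_S/A_T)·exp[−(E_S−E_T)/(RT)] = (A_S/A_T)·exp[(E_T−E_S)/(RT)].
(E_T−E_S)/(RT) = (194−129)×10³/(8.314×467) = 65000/3883 = 16.74.
k_S/k_T = (6.88×10^9/1.31×10^18)·exp(16.74) = 5.252×10^-9 × 1.865×10^7 = 0.0979.
Since E_S < E_T, lowering the temperature improves selectivity toward S.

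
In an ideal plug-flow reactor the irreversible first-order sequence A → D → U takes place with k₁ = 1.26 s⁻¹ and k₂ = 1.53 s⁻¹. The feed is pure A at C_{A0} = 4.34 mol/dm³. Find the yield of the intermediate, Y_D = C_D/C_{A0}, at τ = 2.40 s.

The intermediate concentration in a first-order A→B→C sequence is C_D = k₁C_{A0}(e^(−k₁τ) − e^(−k₂τ))/(k₂−k₁).
e^(−k₁τ) = e^(−1.26×2.40) = e^(−3.024) = 0.04861; e^(−k₂τ) = e^(−3.672) = 0.02543.
C_D = 1.26×4.34/(1.53−1.26) × (0.04861−0.02543) = 20.25×0.02318 = 0.4695 mol/dm³.
Y_D = C_D/C_{A0} = 0.4695/4.34 = 0.108.

0.108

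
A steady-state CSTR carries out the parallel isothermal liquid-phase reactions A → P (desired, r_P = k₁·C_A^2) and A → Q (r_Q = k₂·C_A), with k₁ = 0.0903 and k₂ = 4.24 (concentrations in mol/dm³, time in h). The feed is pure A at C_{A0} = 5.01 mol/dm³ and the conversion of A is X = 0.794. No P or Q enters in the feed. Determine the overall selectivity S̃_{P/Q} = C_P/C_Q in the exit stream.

0.0220

Exit C_A = C_{A0}(1−X) = 5.01×0.206 = 1.032 mol/dm³.
A CSTR operates uniformly at the exit composition, giving r_P = 0.09618 and r_Q = 4.376 (each k·C_A^n at C_A = 1.032).
Overall selectivity = C_P/C_Q = r_Pτ/(r_Qτ) = r_P/r_Q = 0.0220.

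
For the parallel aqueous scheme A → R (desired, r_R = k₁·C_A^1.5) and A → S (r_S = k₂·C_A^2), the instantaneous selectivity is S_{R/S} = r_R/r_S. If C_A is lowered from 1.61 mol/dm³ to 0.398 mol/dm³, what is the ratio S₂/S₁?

2.01

S_{R/S} = (k₁/k₂)·C_A^-0.5, so S₂/S₁ = (C_{A,2}/C_{A,1})^-0.5.
= (0.398/1.61)^(-0.5) = (0.2472)^(-0.5) = 2.01.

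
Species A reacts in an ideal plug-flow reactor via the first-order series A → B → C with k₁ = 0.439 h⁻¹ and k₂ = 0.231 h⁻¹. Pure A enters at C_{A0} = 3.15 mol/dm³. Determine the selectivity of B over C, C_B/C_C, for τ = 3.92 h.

The intermediate concentration in a first-order A→B→C sequence is C_B = k₁C_{A0}(e^(−k₁τ) − e^(−k₂τ))/(k₂−k₁).
e^(−k₁τ) = e^(−0.439×3.92) = e^(−1.721) = 0.1789; e^(−k₂τ) = e^(−0.9055) = 0.4043.
C_B = 0.439×3.15/(0.231−0.439) × (0.1789−0.4043) = (-6.648)×(-0.2254) = 1.499 mol/dm³.
C_A = C_{A0}e^(−k₁τ) = 0.5636 mol/dm³, so C_C = C_{A0}−C_A−C_B = 1.088 mol/dm³; C_B/C_C = 1.38.

1.38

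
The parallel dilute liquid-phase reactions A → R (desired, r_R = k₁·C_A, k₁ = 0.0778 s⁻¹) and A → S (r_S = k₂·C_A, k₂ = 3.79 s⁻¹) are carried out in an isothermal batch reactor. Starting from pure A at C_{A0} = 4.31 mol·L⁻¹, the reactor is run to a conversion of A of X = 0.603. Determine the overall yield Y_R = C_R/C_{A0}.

C_A = C_{A0}(1−X) = 1.711 mol·L⁻¹.
Both paths are first order in A, so the instantaneous fraction to R is constant: dC_R/d(−C_A) = k₁/(k₁+k₂) = 0.02011.
C_R = 0.02011·(C_{A0}−C_A) = 0.02011×2.599 = 0.0523 mol·L⁻¹.
Y_R = C_R/C_{A0} = 0.05228/4.31 = 0.0121.

0.0121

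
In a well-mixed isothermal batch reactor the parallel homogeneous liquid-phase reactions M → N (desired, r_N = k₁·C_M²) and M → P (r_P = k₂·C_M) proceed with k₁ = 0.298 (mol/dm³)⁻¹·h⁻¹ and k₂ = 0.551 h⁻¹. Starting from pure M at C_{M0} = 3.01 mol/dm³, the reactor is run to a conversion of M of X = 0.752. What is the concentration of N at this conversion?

1.10 mol/dm³

C_M = C_{M0}(1−X) = 0.7465 mol/dm³.
Along a PFR/batch, dC_P/dC_M = −r_P/(r_N+r_P) = −k₂/(k₂+k₁·C_M).
Integrating from C_{M0} to C_M: C_P = (0.551/0.298)·ln[(0.551+0.298·3.01)/(0.551+0.298·0.746)] = 1.849·ln(1.448/0.7735) = 1.159 mol/dm³.
Then C_N = (C_{M0}−C_M) − C_P = 2.264 − 1.159 = 1.104 mol/dm³.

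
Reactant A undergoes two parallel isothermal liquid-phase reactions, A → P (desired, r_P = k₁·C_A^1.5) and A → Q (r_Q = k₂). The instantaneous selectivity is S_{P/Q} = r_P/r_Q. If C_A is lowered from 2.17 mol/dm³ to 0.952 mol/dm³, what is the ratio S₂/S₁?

0.291

S_{P/Q} = (k₁/k₂)·C_A^1.5, so S₂/S₁ = (C_{A,2}/C_{A,1})^1.5.
= (0.952/2.17)^1.5 = (0.4387)^1.5 = 0.291.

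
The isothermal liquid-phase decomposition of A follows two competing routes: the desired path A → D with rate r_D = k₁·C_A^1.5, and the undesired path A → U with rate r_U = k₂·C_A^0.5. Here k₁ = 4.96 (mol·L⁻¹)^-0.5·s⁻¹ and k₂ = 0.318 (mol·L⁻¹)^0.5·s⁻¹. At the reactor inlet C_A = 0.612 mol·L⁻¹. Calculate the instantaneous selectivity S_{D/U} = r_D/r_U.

9.55

S_{D/U} = r_D/r_U = (k₁·C_A^1.5)/(k₂·C_A^0.5) = (k₁/k₂)·C_A.
= (4.96×0.6120^1.5) / (0.318×0.6120^0.5) = 2.375/0.2488 = 9.55.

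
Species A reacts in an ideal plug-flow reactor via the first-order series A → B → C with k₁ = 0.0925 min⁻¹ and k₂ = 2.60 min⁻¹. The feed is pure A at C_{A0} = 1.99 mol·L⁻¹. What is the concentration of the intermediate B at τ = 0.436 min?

0.0469 mol·L⁻¹

The intermediate concentration in a first-order A→B→C sequence is C_B = k₁C_{A0}(e^(−k₁τ) − e^(−k₂τ))/(k₂−k₁).
e^(−k₁τ) = e^(−0.0925×0.436) = e^(−0.04033) = 0.9605; e^(−k₂τ) = e^(−1.134) = 0.3219.
C_B = 0.0925×1.99/(2.60−0.0925) × (0.9605−0.3219) = 0.07341×0.6386 = 0.04688 mol·L⁻¹.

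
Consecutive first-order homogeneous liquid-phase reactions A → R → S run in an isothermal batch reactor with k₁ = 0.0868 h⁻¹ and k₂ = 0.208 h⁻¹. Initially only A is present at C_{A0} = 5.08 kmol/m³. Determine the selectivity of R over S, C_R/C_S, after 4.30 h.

1.80

The intermediate concentration in a first-order A→B→C sequence is C_R = k₁C_{A0}(e^(−k₁t) − e^(−k₂t))/(k₂−k₁).
e^(−k₁t) = e^(−0.0868×4.30) = e^(−0.3732) = 0.6885; e^(−k₂t) = e^(−0.8944) = 0.4089.
C_R = 0.0868×5.08/(0.208−0.0868) × (0.6885−0.4089) = 3.638×0.2796 = 1.017 kmol/m³.
C_A = C_{A0}e^(−k₁t) = 3.498 kmol/m³, so C_S = C_{A0}−C_A−C_R = 0.5650 kmol/m³; C_R/C_S = 1.80.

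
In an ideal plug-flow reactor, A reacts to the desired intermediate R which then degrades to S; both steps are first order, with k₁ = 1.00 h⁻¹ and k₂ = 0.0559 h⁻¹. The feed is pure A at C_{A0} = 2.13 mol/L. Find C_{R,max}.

1.80 mol/L

Evaluating C_R at τ_opt = ln(k₂/k₁)/(k₂−k₁) gives C_{R,max}/C_{A0} = (k₁/k₂)^[k₂/(k₂−k₁)].
= (1.00/0.0559)^(0.0559/(0.0559−1.00)) = (17.89)^(-0.05921) = 0.8430.
C_{R,max} = 0.8430×2.13 = 1.80 mol/L.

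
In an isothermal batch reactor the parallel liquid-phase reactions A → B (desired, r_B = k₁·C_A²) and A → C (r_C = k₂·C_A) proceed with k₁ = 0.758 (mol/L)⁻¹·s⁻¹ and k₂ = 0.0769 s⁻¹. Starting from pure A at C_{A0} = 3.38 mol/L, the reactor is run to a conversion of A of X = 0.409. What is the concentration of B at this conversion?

1.33 mol/L

C_A = C_{A0}(1−X) = 1.998 mol/L.
Along a PFR/batch, dC_C/dC_A = −r_C/(r_B+r_C) = −k₂/(k₂+k₁·C_A).
Integrating from C_{A0} to C_A: C_C = (0.0769/0.758)·ln[(0.0769+0.758·3.38)/(0.0769+0.758·2.00)] = 0.1015·ln(2.639/1.591) = 0.05133 mol/L.
Then C_B = (C_{A0}−C_A) − C_C = 1.382 − 0.05133 = 1.331 mol/L.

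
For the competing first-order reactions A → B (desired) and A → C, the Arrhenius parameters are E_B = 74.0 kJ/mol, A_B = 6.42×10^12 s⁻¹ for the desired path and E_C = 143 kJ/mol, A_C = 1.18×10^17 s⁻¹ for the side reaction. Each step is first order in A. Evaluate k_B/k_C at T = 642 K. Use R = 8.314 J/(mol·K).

22.4

Since both paths have the same order in A, the concentration cancels and S_{B/C} = k_B/k_C = (A_B/A_C)·exp[(E_C−E_B)/(RT)].
(E_C−E_B)/(RT) = (143−74.0)×10³/(8.314×642) = 69000/5338 = 12.93.
k_B/k_C = (6.42×10^12/1.18×10^17)·exp(12.93) = 5.441×10^-5 × 4.113×10^5 = 22.4.
Since E_B < E_C, lowering the temperature improves selectivity toward B.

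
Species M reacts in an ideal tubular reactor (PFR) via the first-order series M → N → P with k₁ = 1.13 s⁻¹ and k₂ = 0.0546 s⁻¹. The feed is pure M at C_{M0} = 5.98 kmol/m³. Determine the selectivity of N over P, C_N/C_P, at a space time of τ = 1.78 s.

15.2

For first-order series with pure M initially, C_N(τ) = k₁C_{M0}/(k₂−k₁)·(e^(−k₁τ) − e^(−k₂τ)).
e^(−k₁τ) = e^(−1.13×1.78) = e^(−2.011) = 0.1338; e^(−k₂τ) = e^(−0.09719) = 0.9074.
C_N = 1.13×5.98/(0.0546−1.13) × (0.1338−0.9074) = (-6.284)×(-0.7736) = 4.861 kmol/m³.
C_M = C_{M0}e^(−k₁τ) = 0.8001 kmol/m³, so C_P = C_{M0}−C_M−C_N = 0.3190 kmol/m³; C_N/C_P = 15.2.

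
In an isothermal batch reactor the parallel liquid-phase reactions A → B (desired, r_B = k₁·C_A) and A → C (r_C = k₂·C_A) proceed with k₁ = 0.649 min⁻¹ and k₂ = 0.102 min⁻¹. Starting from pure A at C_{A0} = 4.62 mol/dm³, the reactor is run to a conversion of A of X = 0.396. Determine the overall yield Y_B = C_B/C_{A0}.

0.342

C_A = C_{A0}(1−X) = 2.790 mol/dm³.
Both paths are first order in A, so the instantaneous fraction to B is constant: dC_B/d(−C_A) = k₁/(k₁+k₂) = 0.8642.
C_B = 0.8642·(C_{A0}−C_A) = 0.8642×1.830 = 1.58 mol/dm³.
Y_B = C_B/C_{A0} = 1.581/4.62 = 0.342.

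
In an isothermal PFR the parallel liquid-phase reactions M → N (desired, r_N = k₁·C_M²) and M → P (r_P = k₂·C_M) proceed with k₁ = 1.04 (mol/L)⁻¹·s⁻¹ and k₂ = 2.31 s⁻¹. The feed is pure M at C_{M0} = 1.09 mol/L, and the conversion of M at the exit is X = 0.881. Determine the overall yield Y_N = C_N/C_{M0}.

0.183

C_M = C_{M0}(1−X) = 0.1297 mol/L.
Along a PFR/batch, dC_P/dC_M = −r_P/(r_N+r_P) = −k₂/(k₂+k₁·C_M).
Integrating from C_{M0} to C_M: C_P = (2.31/1.04)·ln[(2.31+1.04·1.09)/(2.31+1.04·0.130)] = 2.221·ln(3.444/2.445) = 0.7608 mol/L.
Then C_N = (C_{M0}−C_M) − C_P = 0.9603 − 0.7608 = 0.1995 mol/L.
Y_N = C_N/C_{M0} = 0.1995/1.09 = 0.183.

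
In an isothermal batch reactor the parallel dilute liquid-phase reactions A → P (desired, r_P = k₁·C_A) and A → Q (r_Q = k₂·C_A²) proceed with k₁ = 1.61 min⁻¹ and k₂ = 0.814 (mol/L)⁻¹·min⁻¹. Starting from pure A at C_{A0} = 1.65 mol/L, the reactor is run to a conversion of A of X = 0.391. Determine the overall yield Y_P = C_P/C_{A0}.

0.235

C_A = C_{A0}(1−X) = 1.005 mol/L.
Along a PFR/batch, dC_P/dC_A = −r_P/(r_P+r_Q) = −k₁/(k₁+k₂·C_A).
Integrating from C_{A0} to C_A: C_P = (1.61/0.814)·ln[(1.61+0.814·1.65)/(1.61+0.814·1.00)] = 1.978·ln(2.953/2.428) = 0.3873 mol/L.
Y_P = C_P/C_{A0} = 0.3873/1.65 = 0.235.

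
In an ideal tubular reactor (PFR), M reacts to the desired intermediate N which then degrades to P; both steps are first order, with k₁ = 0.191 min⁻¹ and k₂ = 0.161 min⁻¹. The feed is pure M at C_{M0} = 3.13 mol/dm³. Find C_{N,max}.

1.25 mol/dm³

At the optimum, C_{N,max}/C_{M0} = (k₁/k₂)^[k₂/(k₂−k₁)].
= (0.191/0.161)^(0.161/(0.161−0.191)) = (1.186)^(-5.367) = 0.3997.
C_{N,max} = 0.3997×3.13 = 1.25 mol/dm³.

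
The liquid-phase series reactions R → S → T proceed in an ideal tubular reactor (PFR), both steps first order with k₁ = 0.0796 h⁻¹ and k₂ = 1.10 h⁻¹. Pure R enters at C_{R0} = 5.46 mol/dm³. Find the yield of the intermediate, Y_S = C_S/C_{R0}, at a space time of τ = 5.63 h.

The intermediate concentration in a first-order A→B→C sequence is C_S = k₁C_{R0}(e^(−k₁τ) − e^(−k₂τ))/(k₂−k₁).
e^(−k₁τ) = e^(−0.0796×5.63) = e^(−0.4481) = 0.6388; e^(−k₂τ) = e^(−6.193) = 0.002044.
C_S = 0.0796×5.46/(1.10−0.0796) × (0.6388−0.002044) = 0.4259×0.6368 = 0.2712 mol/dm³.
Y_S = C_S/C_{R0} = 0.2712/5.46 = 0.0497.

0.0497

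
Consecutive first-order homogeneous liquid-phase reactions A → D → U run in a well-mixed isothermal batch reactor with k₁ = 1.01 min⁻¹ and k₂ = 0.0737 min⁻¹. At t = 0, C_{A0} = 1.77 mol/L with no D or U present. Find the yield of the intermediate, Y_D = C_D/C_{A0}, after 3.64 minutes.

The intermediate concentration in a first-order A→B→C sequence is C_D = k₁C_{A0}(e^(−k₁t) − e^(−k₂t))/(k₂−k₁).
e^(−k₁t) = e^(−1.01×3.64) = e^(−3.676) = 0.02531; e^(−k₂t) = e^(−0.2683) = 0.7647.
C_D = 1.01×1.77/(0.0737−1.01) × (0.02531−0.7647) = (-1.909)×(-0.7394) = 1.412 mol/L.
Y_D = C_D/C_{A0} = 1.412/1.77 = 0.798.

0.798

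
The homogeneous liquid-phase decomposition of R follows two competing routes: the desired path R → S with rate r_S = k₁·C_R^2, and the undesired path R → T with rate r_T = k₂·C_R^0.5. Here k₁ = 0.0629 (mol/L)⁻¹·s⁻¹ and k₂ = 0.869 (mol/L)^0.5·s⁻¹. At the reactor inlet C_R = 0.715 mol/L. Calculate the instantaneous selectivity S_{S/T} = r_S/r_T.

0.0438

S_{S/T} = r_S/r_T = (k₁·C_R^2)/(k₂·C_R^0.5) = (k₁/k₂)·C_R^1.5.
= (0.0629×0.7150^2) / (0.869×0.7150^0.5) = 0.03216/0.7348 = 0.0438.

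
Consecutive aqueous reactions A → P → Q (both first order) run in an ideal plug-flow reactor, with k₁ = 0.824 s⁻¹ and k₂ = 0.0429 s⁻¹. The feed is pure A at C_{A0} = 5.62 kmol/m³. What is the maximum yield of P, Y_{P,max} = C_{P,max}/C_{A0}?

Evaluating C_P at τ_opt = ln(k₂/k₁)/(k₂−k₁) gives C_{P,max}/C_{A0} = (k₁/k₂)^[k₂/(k₂−k₁)].
= (0.824/0.0429)^(0.0429/(0.0429−0.824)) = (19.21)^(-0.05492) = 0.8502.

0.850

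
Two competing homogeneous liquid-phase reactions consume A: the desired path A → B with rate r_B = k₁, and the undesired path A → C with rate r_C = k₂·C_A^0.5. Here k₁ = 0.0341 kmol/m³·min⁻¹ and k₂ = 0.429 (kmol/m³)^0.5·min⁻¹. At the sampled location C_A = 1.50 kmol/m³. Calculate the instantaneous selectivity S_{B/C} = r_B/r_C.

0.0649

S_{B/C} = r_B/r_C = (k₁)/(k₂·C_A^0.5) = (k₁/k₂)·C_A^-0.5.
= (0.0341) / (0.429×1.500^0.5) = 0.03410/0.5254 = 0.0649.
The undesired path is higher order in A, so low C_A (CSTR or dilute feed) favours B.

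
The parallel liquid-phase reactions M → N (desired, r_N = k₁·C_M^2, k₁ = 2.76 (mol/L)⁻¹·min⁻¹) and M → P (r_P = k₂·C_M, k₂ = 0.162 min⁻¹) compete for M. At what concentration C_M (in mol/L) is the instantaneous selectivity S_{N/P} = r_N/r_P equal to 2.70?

S_{N/P} = (k₁/k₂)·C_M ⇒ C_M = S·k₂/k₁.
= 2.70×0.162/2.76 = 0.158 mol/L.

0.158 mol/L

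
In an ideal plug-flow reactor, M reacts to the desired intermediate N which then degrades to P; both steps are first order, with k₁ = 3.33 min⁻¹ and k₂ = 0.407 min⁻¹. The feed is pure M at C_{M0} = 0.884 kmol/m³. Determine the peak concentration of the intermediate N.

At the optimum, C_{N,max}/C_{M0} = (k₁/k₂)^[k₂/(k₂−k₁)].
= (3.33/0.407)^(0.407/(0.407−3.33)) = (8.182)^(-0.1392) = 0.7463.
C_{N,max} = 0.7463×0.884 = 0.660 kmol/m³.

0.660 kmol/m³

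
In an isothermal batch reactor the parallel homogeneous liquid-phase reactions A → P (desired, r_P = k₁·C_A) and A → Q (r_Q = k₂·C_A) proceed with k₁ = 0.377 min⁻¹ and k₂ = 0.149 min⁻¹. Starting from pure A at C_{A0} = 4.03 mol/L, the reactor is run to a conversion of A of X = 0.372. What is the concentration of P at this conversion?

C_A = C_{A0}(1−X) = 2.531 mol/L.
Both paths are first order in A, so the instantaneous fraction to P is constant: dC_P/d(−C_A) = k₁/(k₁+k₂) = 0.7167.
C_P = 0.7167·(C_{A0}−C_A) = 0.7167×1.499 = 1.07 mol/L.

1.07 mol/L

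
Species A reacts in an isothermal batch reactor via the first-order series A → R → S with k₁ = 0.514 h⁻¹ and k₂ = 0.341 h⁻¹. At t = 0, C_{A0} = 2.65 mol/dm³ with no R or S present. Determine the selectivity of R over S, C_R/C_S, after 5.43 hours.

0.434

For first-order series with pure A initially, C_R(t) = k₁C_{A0}/(k₂−k₁)·(e^(−k₁t) − e^(−k₂t)).
e^(−k₁t) = e^(−0.514×5.43) = e^(−2.791) = 0.06136; e^(−k₂t) = e^(−1.852) = 0.1570.
C_R = 0.514×2.65/(0.341−0.514) × (0.06136−0.1570) = (-7.873)×(-0.09562) = 0.7529 mol/dm³.
C_A = C_{A0}e^(−k₁t) = 0.1626 mol/dm³, so C_S = C_{A0}−C_A−C_R = 1.735 mol/dm³; C_R/C_S = 0.434.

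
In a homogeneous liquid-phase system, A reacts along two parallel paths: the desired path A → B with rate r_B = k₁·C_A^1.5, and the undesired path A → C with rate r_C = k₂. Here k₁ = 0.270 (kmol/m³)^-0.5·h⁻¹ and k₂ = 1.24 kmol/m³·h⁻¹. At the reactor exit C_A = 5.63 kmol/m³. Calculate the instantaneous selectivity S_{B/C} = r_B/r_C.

S_{B/C} = r_B/r_C = (k₁·C_A^1.5)/(k₂) = (k₁/k₂)·C_A^1.5.
= (0.270×5.630^1.5) / (1.24) = 3.607/1.240 = 2.91.
Since the desired path is higher order in A, keeping C_A high (PFR or concentrated feed) favours B.

2.91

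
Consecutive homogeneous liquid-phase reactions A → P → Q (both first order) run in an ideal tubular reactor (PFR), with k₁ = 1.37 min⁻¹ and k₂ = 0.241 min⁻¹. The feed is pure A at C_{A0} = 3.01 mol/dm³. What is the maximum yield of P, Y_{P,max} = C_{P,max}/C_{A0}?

0.690

At the optimum, C_{P,max}/C_{A0} = (k₁/k₂)^[k₂/(k₂−k₁)].
= (1.37/0.241)^(0.241/(0.241−1.37)) = (5.685)^(-0.2135) = 0.6901.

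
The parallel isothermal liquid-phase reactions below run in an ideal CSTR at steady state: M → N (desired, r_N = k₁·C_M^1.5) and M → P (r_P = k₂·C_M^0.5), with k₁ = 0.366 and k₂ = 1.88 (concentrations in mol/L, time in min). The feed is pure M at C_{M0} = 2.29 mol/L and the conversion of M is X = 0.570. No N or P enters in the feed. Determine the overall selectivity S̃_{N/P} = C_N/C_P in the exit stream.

Exit C_M = C_{M0}(1−X) = 2.29×0.430 = 0.9847 mol/L.
In a CSTR the entire volume is at exit conditions, so r_N = 0.366×0.9847^1.5 = 0.3576 and r_P = 1.88×0.9847^0.5 = 1.866.
Overall selectivity = C_N/C_P = r_Nτ/(r_Pτ) = r_N/r_P = 0.192.

0.192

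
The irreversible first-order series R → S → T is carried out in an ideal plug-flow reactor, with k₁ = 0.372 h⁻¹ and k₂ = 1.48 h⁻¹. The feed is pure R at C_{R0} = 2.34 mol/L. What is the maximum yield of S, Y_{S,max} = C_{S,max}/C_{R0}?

0.158

Evaluating C_S at τ_opt = ln(k₂/k₁)/(k₂−k₁) gives C_{S,max}/C_{R0} = (k₁/k₂)^[k₂/(k₂−k₁)].
= (0.372/1.48)^(1.48/(1.48−0.372)) = (0.2514)^(1.336) = 0.1581.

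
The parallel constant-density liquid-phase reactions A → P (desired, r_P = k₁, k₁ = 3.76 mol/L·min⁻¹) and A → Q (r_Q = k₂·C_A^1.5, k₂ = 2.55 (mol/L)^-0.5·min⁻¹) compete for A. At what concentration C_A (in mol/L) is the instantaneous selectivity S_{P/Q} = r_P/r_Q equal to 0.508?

S_{P/Q} = (k₁/k₂)·C_A^-1.5 ⇒ C_A = (S·k₂/k₁)^(1/(-1.5)).
= (0.508×2.55/3.76)^(-0.6667) = (0.3445)^(-0.6667) = 2.03 mol/L.

2.03 mol/L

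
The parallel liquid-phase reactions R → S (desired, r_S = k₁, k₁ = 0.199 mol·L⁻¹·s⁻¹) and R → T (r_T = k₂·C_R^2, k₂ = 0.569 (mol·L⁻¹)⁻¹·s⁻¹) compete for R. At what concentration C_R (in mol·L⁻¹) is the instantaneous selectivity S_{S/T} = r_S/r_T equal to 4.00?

S_{S/T} = (k₁/k₂)·C_R^-2 ⇒ C_R = (S·k₂/k₁)^(-0.5).
= (4.00×0.569/0.199)^(-0.5) = (11.44)^(-0.5) = 0.296 mol·L⁻¹.

0.296 mol·L⁻¹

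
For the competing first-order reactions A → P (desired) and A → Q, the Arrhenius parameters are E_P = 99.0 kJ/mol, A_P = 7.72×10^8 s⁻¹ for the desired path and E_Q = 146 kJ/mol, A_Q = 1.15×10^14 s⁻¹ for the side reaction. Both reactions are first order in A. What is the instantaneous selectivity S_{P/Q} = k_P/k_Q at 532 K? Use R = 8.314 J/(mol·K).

0.277

With equal orders, S_{P/Q} = k_P/k_Q = (A_P/A_Q)·exp[(E_Q−E_P)/(RT)].
(E_Q−E_P)/(RT) = (146−99.0)×10³/(8.314×532) = 47000/4423 = 10.63.
k_P/k_Q = (7.72×10^8/1.15×10^14)·exp(10.63) = 6.713×10^-6 × 41198 = 0.277.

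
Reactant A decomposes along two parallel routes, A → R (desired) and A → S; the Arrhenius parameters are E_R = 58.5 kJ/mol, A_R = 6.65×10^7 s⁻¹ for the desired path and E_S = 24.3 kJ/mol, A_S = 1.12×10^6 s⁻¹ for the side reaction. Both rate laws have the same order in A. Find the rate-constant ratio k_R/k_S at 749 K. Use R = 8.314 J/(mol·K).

0.245

With equal orders, S_{R/S} = k_R/k_S = (A_R/A_S)·exp[(E_S−E_R)/(RT)].
(E_S−E_R)/(RT) = (24.3−58.5)×10³/(8.314×749) = -34200/6227 = -5.492.
k_R/k_S = (6.65×10^7/1.12×10^6)·exp(-5.492) = 59.38 × 0.004119 = 0.245.
Since E_R > E_S, raising the temperature improves selectivity toward R.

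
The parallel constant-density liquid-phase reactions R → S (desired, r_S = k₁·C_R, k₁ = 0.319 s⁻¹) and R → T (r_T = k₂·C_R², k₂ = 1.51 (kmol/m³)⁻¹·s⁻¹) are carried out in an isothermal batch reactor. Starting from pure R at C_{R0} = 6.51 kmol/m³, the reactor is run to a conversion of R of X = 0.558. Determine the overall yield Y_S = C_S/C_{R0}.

0.0252

C_R = C_{R0}(1−X) = 2.877 kmol/m³.
Along a PFR/batch, dC_S/dC_R = −r_S/(r_S+r_T) = −k₁/(k₁+k₂·C_R).
Integrating from C_{R0} to C_R: C_S = (0.319/1.51)·ln[(0.319+1.51·6.51)/(0.319+1.51·2.88)] = 0.2113·ln(10.15/4.664) = 0.1643 kmol/m³.
Y_S = C_S/C_{R0} = 0.1643/6.51 = 0.0252.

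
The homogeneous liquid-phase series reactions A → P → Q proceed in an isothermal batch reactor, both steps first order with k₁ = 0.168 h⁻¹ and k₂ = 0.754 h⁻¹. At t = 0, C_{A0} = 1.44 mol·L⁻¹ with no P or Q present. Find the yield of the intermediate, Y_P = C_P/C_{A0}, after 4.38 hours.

0.127

For first-order series with pure A initially, C_P(t) = k₁C_{A0}/(k₂−k₁)·(e^(−k₁t) − e^(−k₂t)).
e^(−k₁t) = e^(−0.168×4.38) = e^(−0.7358) = 0.4791; e^(−k₂t) = e^(−3.303) = 0.03679.
C_P = 0.168×1.44/(0.754−0.168) × (0.4791−0.03679) = 0.4128×0.4423 = 0.1826 mol·L⁻¹.
Y_P = C_P/C_{A0} = 0.1826/1.44 = 0.127.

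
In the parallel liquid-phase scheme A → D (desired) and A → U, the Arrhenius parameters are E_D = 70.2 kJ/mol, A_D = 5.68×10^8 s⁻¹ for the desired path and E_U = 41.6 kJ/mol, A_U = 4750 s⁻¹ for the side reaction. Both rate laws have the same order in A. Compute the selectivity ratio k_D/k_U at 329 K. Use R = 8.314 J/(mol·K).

With equal orders, S_{D/U} = k_D/k_U = (A_D/A_U)·exp[(E_U−E_D)/(RT)].
(E_U−E_D)/(RT) = (41.6−70.2)×10³/(8.314×329) = -28600/2735 = -10.46.
k_D/k_U = (5.68×10^8/4750)·exp(-10.46) = 1.196×10^5 × 2.878×10^-5 = 3.44.

3.44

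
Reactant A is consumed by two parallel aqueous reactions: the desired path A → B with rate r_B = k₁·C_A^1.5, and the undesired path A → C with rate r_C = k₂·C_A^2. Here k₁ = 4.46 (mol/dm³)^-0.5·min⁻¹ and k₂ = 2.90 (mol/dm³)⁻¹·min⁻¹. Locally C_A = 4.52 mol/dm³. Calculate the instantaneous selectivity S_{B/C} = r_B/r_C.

S_{B/C} = r_B/r_C = (k₁·C_A^1.5)/(k₂·C_A^2) = (k₁/k₂)·C_A^-0.5.
= (4.46×4.520^1.5) / (2.90×4.520^2) = 42.86/59.25 = 0.723.

0.723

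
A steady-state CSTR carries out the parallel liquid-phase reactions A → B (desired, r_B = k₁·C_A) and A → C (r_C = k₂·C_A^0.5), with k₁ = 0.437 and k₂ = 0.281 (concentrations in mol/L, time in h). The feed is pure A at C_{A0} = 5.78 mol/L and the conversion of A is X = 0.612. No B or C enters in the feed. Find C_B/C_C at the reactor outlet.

2.33

Exit C_A = C_{A0}(1−X) = 5.78×0.388 = 2.243 mol/L.
Rates in a CSTR are evaluated at the outlet concentration: r_B = 0.437×2.243 = 0.9800, r_C = 0.281×2.243^0.5 = 0.4208.
Overall selectivity = C_B/C_C = r_Bτ/(r_Cτ) = r_B/r_C = 2.33.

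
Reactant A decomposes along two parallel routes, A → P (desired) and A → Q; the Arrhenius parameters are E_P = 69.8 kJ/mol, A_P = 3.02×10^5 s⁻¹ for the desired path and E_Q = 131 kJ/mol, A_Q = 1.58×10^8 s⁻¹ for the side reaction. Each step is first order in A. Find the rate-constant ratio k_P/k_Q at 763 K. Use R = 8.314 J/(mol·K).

29.6

With equal orders, S_{P/Q} = k_P/k_Q = (A_P/A_Q)·exp[(E_Q−E_P)/(RT)].
(E_Q−E_P)/(RT) = (131−69.8)×10³/(8.314×763) = 61200/6344 = 9.648.
k_P/k_Q = (3.02×10^5/1.58×10^8)·exp(9.648) = 0.001911 × 15484 = 29.6.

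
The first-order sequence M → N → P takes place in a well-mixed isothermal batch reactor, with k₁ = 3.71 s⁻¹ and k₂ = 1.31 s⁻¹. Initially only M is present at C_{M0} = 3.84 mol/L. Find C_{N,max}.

For a first-order series the maximum intermediate yield is C_{N,max}/C_{M0} = (k₁/k₂)^[k₂/(k₂−k₁)].
= (3.71/1.31)^(1.31/(1.31−3.71)) = (2.832)^(-0.5458) = 0.5665.
C_{N,max} = 0.5665×3.84 = 2.18 mol/L.

2.18 mol/L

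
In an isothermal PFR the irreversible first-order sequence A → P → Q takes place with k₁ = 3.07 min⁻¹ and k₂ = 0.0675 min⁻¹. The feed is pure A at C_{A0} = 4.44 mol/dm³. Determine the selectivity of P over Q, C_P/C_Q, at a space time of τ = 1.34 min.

Solving the coupled first-order balances gives C_P(τ) = [k₁/(k₂−k₁)]·C_{A0}·(e^(−k₁τ) − e^(−k₂τ)).
e^(−k₁τ) = e^(−3.07×1.34) = e^(−4.114) = 0.01635; e^(−k₂τ) = e^(−0.09045) = 0.9135.
C_P = 3.07×4.44/(0.0675−3.07) × (0.01635−0.9135) = (-4.540)×(-0.8972) = 4.073 mol/dm³.
C_A = C_{A0}e^(−k₁τ) = 0.07257 mol/dm³, so C_Q = C_{A0}−C_A−C_P = 0.2944 mol/dm³; C_P/C_Q = 13.8.

13.8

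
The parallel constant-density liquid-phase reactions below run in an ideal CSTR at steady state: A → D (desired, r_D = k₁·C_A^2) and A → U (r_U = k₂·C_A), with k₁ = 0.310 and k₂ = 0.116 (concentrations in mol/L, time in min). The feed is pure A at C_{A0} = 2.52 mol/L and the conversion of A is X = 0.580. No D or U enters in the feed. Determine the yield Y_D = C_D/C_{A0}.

Exit C_A = C_{A0}(1−X) = 2.52×0.420 = 1.058 mol/L.
In a CSTR the entire volume is at exit conditions, so r_D = 0.310×1.058^2 = 0.3473 and r_U = 0.116×1.058 = 0.1228.
Fraction of consumed A going to D: r_D/(r_D+r_U) = 0.7388.
C_D = 0.7388·C_{A0}·X = 0.7388×2.52×0.580 = 1.08 mol/L; Y_D = C_D/C_{A0} = 0.429.

0.429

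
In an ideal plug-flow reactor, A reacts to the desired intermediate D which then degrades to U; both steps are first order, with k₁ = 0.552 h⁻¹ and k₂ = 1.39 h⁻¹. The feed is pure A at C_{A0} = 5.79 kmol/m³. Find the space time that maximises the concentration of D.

For first-order series the maximum of C_D occurs at τ_opt = ln(k₂/k₁)/(k₂−k₁).
= ln(1.39/0.552)/(1.39−0.552) = ln(2.518)/0.8380 = 0.9235/0.8380 = 1.10 h.

1.10 h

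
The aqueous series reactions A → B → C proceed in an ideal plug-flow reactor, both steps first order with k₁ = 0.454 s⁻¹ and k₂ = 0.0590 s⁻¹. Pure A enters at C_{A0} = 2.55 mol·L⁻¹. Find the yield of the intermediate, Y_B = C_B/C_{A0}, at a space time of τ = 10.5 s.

Solving the coupled first-order balances gives C_B(τ) = [k₁/(k₂−k₁)]·C_{A0}·(e^(−k₁τ) − e^(−k₂τ)).
e^(−k₁τ) = e^(−0.454×10.5) = e^(−4.767) = 0.008506; e^(−k₂τ) = e^(−0.6195) = 0.5382.
C_B = 0.454×2.55/(0.0590−0.454) × (0.008506−0.5382) = (-2.931)×(-0.5297) = 1.553 mol·L⁻¹.
Y_B = C_B/C_{A0} = 1.553/2.55 = 0.609.

0.609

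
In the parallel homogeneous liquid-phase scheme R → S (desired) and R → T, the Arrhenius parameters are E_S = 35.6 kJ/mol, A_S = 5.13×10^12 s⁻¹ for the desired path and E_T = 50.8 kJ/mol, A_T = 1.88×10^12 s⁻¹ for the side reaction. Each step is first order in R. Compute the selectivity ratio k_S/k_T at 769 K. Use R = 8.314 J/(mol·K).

29.4

k_S/k_T = (A_S/A_T)·exp[−(E_S−E_T)/(RT)] = (A_S/A_T)·exp[(E_T−E_S)/(RT)].
(E_T−E_S)/(RT) = (50.8−35.6)×10³/(8.314×769) = 15200/6393 = 2.377.
k_S/k_T = (5.13×10^12/1.88×10^12)·exp(2.377) = 2.729 × 10.78 = 29.4.
Since E_S < E_T, lowering the temperature improves selectivity toward S.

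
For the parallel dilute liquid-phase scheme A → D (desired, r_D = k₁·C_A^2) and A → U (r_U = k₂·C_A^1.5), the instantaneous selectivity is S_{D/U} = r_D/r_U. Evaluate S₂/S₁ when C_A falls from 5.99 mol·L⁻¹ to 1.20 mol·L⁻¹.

S_{D/U} = (k₁/k₂)·C_A^0.5, so S₂/S₁ = (C_{A,2}/C_{A,1})^0.5.
= (1.20/5.99)^0.5 = (0.2003)^0.5 = 0.448.

0.448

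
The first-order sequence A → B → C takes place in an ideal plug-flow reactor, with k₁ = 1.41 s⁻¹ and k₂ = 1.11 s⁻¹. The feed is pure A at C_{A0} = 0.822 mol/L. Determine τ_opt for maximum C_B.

0.797 s

Setting dC_B/dτ = 0 gives τ_opt = ln(k₂/k₁)/(k₂−k₁).
= ln(1.11/1.41)/(1.11−1.41) = ln(0.7872)/-0.3000 = -0.2392/-0.3000 = 0.797 s.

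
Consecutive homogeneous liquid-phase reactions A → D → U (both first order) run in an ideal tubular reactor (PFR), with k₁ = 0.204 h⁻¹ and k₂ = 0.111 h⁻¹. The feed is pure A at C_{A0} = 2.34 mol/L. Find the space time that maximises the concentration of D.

6.54 h

Setting dC_D/dτ = 0 gives τ_opt = ln(k₂/k₁)/(k₂−k₁).
= ln(0.111/0.204)/(0.111−0.204) = ln(0.5441)/-0.09300 = -0.6086/-0.09300 = 6.54 h.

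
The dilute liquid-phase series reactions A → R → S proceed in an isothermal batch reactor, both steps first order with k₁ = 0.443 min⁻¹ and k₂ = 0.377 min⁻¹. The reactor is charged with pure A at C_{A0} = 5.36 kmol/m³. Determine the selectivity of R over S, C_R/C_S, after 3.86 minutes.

0.754

The intermediate concentration in a first-order A→B→C sequence is C_R = k₁C_{A0}(e^(−k₁t) − e^(−k₂t))/(k₂−k₁).
e^(−k₁t) = e^(−0.443×3.86) = e^(−1.710) = 0.1809; e^(−k₂t) = e^(−1.455) = 0.2333.
C_R = 0.443×5.36/(0.377−0.443) × (0.1809−0.2333) = (-35.98)×(-0.05248) = 1.888 kmol/m³.
C_A = C_{A0}e^(−k₁t) = 0.9695 kmol/m³, so C_S = C_{A0}−C_A−C_R = 2.502 kmol/m³; C_R/C_S = 0.754.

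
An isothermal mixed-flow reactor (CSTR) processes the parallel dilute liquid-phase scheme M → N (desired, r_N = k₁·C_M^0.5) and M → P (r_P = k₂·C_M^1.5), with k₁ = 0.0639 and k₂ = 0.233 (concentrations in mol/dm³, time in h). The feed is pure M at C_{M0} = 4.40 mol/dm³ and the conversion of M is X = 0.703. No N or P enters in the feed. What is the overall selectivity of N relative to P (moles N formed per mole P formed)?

Exit C_M = C_{M0}(1−X) = 4.40×0.297 = 1.307 mol/dm³.
A CSTR operates uniformly at the exit composition, giving r_N = 0.07305 and r_P = 0.3481 (each k·C_M^n at C_M = 1.307).
Overall selectivity = C_N/C_P = r_Nτ/(r_Pτ) = r_N/r_P = 0.210.

0.210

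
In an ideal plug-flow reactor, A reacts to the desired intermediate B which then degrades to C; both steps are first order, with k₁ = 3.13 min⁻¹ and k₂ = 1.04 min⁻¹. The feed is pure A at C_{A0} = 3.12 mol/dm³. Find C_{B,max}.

1.80 mol/dm³

Evaluating C_B at τ_opt = ln(k₂/k₁)/(k₂−k₁) gives C_{B,max}/C_{A0} = (k₁/k₂)^[k₂/(k₂−k₁)].
= (3.13/1.04)^(1.04/(1.04−3.13)) = (3.010)^(-0.4976) = 0.5779.
C_{B,max} = 0.5779×3.12 = 1.80 mol/dm³.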